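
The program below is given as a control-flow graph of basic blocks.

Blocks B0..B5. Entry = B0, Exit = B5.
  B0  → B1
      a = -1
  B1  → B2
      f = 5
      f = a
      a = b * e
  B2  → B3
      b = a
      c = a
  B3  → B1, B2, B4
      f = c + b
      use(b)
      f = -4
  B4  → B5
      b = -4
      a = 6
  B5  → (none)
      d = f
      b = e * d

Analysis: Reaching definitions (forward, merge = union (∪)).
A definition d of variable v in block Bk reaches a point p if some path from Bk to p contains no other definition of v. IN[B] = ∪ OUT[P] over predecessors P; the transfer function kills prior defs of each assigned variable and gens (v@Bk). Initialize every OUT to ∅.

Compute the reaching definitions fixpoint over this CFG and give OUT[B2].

Answer: {a@B1, b@B2, c@B2, f@B1, f@B3}

Derivation:
Per-block solution:
  B0: | IN={} | OUT={a@B0}
  B1: | IN={a@B0, a@B1, b@B2, c@B2, f@B3} | OUT={a@B1, b@B2, c@B2, f@B1}
  B2: | IN={a@B1, b@B2, c@B2, f@B1, f@B3} | OUT={a@B1, b@B2, c@B2, f@B1, f@B3}
  B3: | IN={a@B1, b@B2, c@B2, f@B1, f@B3} | OUT={a@B1, b@B2, c@B2, f@B3}
  B4: | IN={a@B1, b@B2, c@B2, f@B3} | OUT={a@B4, b@B4, c@B2, f@B3}
  B5: | IN={a@B4, b@B4, c@B2, f@B3} | OUT={a@B4, b@B5, c@B2, d@B5, f@B3}

Merge at B2: IN[B2] = OUT[B1] ⊔ OUT[B3] = {a@B1, b@B2, c@B2, f@B1, f@B3}
Applying B2's transfer function to that IN value gives OUT[B2] (row B2 above).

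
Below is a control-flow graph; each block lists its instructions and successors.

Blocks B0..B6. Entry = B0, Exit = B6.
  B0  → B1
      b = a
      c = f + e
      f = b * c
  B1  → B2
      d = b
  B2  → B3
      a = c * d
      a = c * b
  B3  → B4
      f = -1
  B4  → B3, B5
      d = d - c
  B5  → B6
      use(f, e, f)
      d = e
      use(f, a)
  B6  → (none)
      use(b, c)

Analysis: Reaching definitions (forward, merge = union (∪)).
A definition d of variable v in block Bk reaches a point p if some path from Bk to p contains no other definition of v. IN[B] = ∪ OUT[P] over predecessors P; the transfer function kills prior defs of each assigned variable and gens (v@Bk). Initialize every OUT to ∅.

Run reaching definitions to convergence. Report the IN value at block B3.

Answer: {a@B2, b@B0, c@B0, d@B1, d@B4, f@B0, f@B3}

Working:
Fixpoint table:
  B0: | IN={} | OUT={b@B0, c@B0, f@B0}
  B1: | IN={b@B0, c@B0, f@B0} | OUT={b@B0, c@B0, d@B1, f@B0}
  B2: | IN={b@B0, c@B0, d@B1, f@B0} | OUT={a@B2, b@B0, c@B0, d@B1, f@B0}
  B3: | IN={a@B2, b@B0, c@B0, d@B1, d@B4, f@B0, f@B3} | OUT={a@B2, b@B0, c@B0, d@B1, d@B4, f@B3}
  B4: | IN={a@B2, b@B0, c@B0, d@B1, d@B4, f@B3} | OUT={a@B2, b@B0, c@B0, d@B4, f@B3}
  B5: | IN={a@B2, b@B0, c@B0, d@B4, f@B3} | OUT={a@B2, b@B0, c@B0, d@B5, f@B3}
  B6: | IN={a@B2, b@B0, c@B0, d@B5, f@B3} | OUT={a@B2, b@B0, c@B0, d@B5, f@B3}

Merge at B3: IN[B3] = OUT[B2] ⊔ OUT[B4] = {a@B2, b@B0, c@B0, d@B1, d@B4, f@B0, f@B3}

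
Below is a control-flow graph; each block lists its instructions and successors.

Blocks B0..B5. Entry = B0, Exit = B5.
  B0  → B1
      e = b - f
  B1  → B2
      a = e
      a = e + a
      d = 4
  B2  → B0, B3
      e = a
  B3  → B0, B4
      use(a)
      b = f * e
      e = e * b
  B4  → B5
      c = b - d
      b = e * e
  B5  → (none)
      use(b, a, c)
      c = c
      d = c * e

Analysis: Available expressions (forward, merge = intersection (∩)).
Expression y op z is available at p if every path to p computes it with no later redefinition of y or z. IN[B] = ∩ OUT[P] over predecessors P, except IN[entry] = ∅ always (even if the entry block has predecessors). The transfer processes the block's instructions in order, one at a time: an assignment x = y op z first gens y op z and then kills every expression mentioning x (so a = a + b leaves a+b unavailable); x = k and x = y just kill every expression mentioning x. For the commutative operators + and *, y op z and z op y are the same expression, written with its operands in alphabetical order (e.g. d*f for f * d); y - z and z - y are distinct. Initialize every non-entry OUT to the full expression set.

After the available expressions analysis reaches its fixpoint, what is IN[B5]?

Converged values:
  B0: | IN={} | OUT={b-f}
  B1: | IN={b-f} | OUT={b-f}
  B2: | IN={b-f} | OUT={b-f}
  B3: | IN={b-f} | OUT={}
  B4: | IN={} | OUT={e*e}
  B5: | IN={e*e} | OUT={c*e, e*e}

Merge at B5: IN[B5] = OUT[B4] = {e*e}

Answer: {e*e}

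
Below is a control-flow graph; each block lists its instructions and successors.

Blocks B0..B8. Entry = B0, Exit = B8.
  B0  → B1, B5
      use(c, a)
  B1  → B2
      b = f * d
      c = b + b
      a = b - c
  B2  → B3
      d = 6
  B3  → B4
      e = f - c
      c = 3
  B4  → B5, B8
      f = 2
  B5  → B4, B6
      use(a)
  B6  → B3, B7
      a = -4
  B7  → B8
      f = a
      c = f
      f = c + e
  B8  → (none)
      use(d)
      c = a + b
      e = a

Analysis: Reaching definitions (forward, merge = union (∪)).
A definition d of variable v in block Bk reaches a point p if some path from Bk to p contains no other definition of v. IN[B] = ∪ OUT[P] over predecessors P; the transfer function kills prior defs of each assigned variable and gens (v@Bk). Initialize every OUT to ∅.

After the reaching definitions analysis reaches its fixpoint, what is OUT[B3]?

Answer: {a@B1, a@B6, b@B1, c@B3, d@B2, e@B3, f@B4}

Working:
Per-block solution:
  B0: | IN={} | OUT={}
  B1: | IN={} | OUT={a@B1, b@B1, c@B1}
  B2: | IN={a@B1, b@B1, c@B1} | OUT={a@B1, b@B1, c@B1, d@B2}
  B3: | IN={a@B1, a@B6, b@B1, c@B1, c@B3, d@B2, e@B3, f@B4} | OUT={a@B1, a@B6, b@B1, c@B3, d@B2, e@B3, f@B4}
  B4: | IN={a@B1, a@B6, b@B1, c@B3, d@B2, e@B3, f@B4} | OUT={a@B1, a@B6, b@B1, c@B3, d@B2, e@B3, f@B4}
  B5: | IN={a@B1, a@B6, b@B1, c@B3, d@B2, e@B3, f@B4} | OUT={a@B1, a@B6, b@B1, c@B3, d@B2, e@B3, f@B4}
  B6: | IN={a@B1, a@B6, b@B1, c@B3, d@B2, e@B3, f@B4} | OUT={a@B6, b@B1, c@B3, d@B2, e@B3, f@B4}
  B7: | IN={a@B6, b@B1, c@B3, d@B2, e@B3, f@B4} | OUT={a@B6, b@B1, c@B7, d@B2, e@B3, f@B7}
  B8: | IN={a@B1, a@B6, b@B1, c@B3, c@B7, d@B2, e@B3, f@B4, f@B7} | OUT={a@B1, a@B6, b@B1, c@B8, d@B2, e@B8, f@B4, f@B7}

Merge at B3: IN[B3] = OUT[B2] ⊔ OUT[B6] = {a@B1, a@B6, b@B1, c@B1, c@B3, d@B2, e@B3, f@B4}
Applying B3's transfer function to that IN value gives OUT[B3] (row B3 above).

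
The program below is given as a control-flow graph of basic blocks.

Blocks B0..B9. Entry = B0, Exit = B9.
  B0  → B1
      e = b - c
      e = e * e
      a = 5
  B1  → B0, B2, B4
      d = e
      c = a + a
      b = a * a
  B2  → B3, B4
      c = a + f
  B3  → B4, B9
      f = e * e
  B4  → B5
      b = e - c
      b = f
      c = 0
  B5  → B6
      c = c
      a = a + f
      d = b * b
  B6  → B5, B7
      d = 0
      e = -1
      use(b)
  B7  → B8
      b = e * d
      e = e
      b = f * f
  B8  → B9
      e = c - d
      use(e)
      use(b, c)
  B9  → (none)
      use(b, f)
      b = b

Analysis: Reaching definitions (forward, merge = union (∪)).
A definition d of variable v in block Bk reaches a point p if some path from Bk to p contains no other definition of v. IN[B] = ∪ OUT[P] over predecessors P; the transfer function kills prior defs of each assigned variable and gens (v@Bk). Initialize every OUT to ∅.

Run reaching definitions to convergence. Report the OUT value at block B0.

Answer: {a@B0, b@B1, c@B1, d@B1, e@B0}

Trace:
Per-block solution:
  B0:  IN={a@B0, b@B1, c@B1, d@B1, e@B0}  OUT={a@B0, b@B1, c@B1, d@B1, e@B0}
  B1:  IN={a@B0, b@B1, c@B1, d@B1, e@B0}  OUT={a@B0, b@B1, c@B1, d@B1, e@B0}
  B2:  IN={a@B0, b@B1, c@B1, d@B1, e@B0}  OUT={a@B0, b@B1, c@B2, d@B1, e@B0}
  B3:  IN={a@B0, b@B1, c@B2, d@B1, e@B0}  OUT={a@B0, b@B1, c@B2, d@B1, e@B0, f@B3}
  B4:  IN={a@B0, b@B1, c@B1, c@B2, d@B1, e@B0, f@B3}  OUT={a@B0, b@B4, c@B4, d@B1, e@B0, f@B3}
  B5:  IN={a@B0, a@B5, b@B4, c@B4, c@B5, d@B1, d@B6, e@B0, e@B6, f@B3}  OUT={a@B5, b@B4, c@B5, d@B5, e@B0, e@B6, f@B3}
  B6:  IN={a@B5, b@B4, c@B5, d@B5, e@B0, e@B6, f@B3}  OUT={a@B5, b@B4, c@B5, d@B6, e@B6, f@B3}
  B7:  IN={a@B5, b@B4, c@B5, d@B6, e@B6, f@B3}  OUT={a@B5, b@B7, c@B5, d@B6, e@B7, f@B3}
  B8:  IN={a@B5, b@B7, c@B5, d@B6, e@B7, f@B3}  OUT={a@B5, b@B7, c@B5, d@B6, e@B8, f@B3}
  B9:  IN={a@B0, a@B5, b@B1, b@B7, c@B2, c@B5, d@B1, d@B6, e@B0, e@B8, f@B3}  OUT={a@B0, a@B5, b@B9, c@B2, c@B5, d@B1, d@B6, e@B0, e@B8, f@B3}

Merge at B0 (entry node, so the boundary value {} is joined with the incoming edge(s)): IN[B0] = {} ⊔ OUT[B1] = {a@B0, b@B1, c@B1, d@B1, e@B0}
Applying B0's transfer function to that IN value gives OUT[B0] (row B0 above).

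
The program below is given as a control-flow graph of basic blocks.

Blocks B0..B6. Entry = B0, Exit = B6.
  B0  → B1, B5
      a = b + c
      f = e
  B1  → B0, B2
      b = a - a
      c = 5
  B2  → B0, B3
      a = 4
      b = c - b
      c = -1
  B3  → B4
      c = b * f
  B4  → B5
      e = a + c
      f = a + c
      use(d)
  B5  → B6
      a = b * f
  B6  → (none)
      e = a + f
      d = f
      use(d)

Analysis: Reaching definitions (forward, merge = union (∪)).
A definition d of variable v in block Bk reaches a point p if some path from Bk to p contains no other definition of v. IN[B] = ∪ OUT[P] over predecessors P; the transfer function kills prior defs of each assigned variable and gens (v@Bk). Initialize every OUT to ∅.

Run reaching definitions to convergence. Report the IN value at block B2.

Answer: {a@B0, b@B1, c@B1, f@B0}

Working:
Per-block solution:
  B0: | IN={a@B0, a@B2, b@B1, b@B2, c@B1, c@B2, f@B0} | OUT={a@B0, b@B1, b@B2, c@B1, c@B2, f@B0}
  B1: | IN={a@B0, b@B1, b@B2, c@B1, c@B2, f@B0} | OUT={a@B0, b@B1, c@B1, f@B0}
  B2: | IN={a@B0, b@B1, c@B1, f@B0} | OUT={a@B2, b@B2, c@B2, f@B0}
  B3: | IN={a@B2, b@B2, c@B2, f@B0} | OUT={a@B2, b@B2, c@B3, f@B0}
  B4: | IN={a@B2, b@B2, c@B3, f@B0} | OUT={a@B2, b@B2, c@B3, e@B4, f@B4}
  B5: | IN={a@B0, a@B2, b@B1, b@B2, c@B1, c@B2, c@B3, e@B4, f@B0, f@B4} | OUT={a@B5, b@B1, b@B2, c@B1, c@B2, c@B3, e@B4, f@B0, f@B4}
  B6: | IN={a@B5, b@B1, b@B2, c@B1, c@B2, c@B3, e@B4, f@B0, f@B4} | OUT={a@B5, b@B1, b@B2, c@B1, c@B2, c@B3, d@B6, e@B6, f@B0, f@B4}

Merge at B2: IN[B2] = OUT[B1] = {a@B0, b@B1, c@B1, f@B0}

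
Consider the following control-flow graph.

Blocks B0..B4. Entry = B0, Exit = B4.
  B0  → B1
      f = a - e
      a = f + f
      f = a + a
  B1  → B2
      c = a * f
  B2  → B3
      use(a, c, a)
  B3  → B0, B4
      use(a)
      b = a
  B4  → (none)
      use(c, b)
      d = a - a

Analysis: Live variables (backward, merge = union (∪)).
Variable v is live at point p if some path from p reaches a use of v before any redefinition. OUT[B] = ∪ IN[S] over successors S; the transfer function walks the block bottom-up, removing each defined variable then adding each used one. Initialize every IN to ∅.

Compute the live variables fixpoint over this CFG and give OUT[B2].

Answer: {a, c, e}

Working:
Converged values:
  B0:   IN={a, e}   OUT={a, e, f}
  B1:   IN={a, e, f}   OUT={a, c, e}
  B2:   IN={a, c, e}   OUT={a, c, e}
  B3:   IN={a, c, e}   OUT={a, b, c, e}
  B4:   IN={a, b, c}   OUT={}

Merge at B2: OUT[B2] = IN[B3] = {a, c, e}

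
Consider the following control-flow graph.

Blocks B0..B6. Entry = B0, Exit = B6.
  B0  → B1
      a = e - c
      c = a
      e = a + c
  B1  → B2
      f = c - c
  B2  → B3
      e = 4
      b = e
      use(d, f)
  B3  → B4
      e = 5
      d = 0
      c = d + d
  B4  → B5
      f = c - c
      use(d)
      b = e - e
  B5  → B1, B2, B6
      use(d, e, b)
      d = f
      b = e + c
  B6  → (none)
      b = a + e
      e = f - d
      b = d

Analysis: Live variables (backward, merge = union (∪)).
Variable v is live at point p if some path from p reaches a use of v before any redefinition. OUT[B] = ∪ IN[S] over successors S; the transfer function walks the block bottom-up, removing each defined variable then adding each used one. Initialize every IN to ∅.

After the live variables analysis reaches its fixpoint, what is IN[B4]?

Answer: {a, c, d, e}

Working:
Per-block solution:
  B0:  IN={c, d, e}  OUT={a, c, d}
  B1:  IN={a, c, d}  OUT={a, d, f}
  B2:  IN={a, d, f}  OUT={a}
  B3:  IN={a}  OUT={a, c, d, e}
  B4:  IN={a, c, d, e}  OUT={a, b, c, d, e, f}
  B5:  IN={a, b, c, d, e, f}  OUT={a, c, d, e, f}
  B6:  IN={a, d, e, f}  OUT={}

Merge at B4: OUT[B4] = IN[B5] = {a, b, c, d, e, f}
Applying B4's transfer function to that OUT value gives IN[B4] (row B4 above).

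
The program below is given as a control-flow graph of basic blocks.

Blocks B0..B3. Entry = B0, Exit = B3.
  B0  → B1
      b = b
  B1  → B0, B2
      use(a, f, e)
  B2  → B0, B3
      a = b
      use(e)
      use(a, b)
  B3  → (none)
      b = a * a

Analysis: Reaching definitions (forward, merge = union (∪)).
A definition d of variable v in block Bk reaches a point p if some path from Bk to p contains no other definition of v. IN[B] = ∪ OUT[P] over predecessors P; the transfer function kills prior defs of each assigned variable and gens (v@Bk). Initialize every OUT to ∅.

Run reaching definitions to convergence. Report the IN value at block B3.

Answer: {a@B2, b@B0}

Trace:
Converged values:
  B0:   IN={a@B2, b@B0}   OUT={a@B2, b@B0}
  B1:   IN={a@B2, b@B0}   OUT={a@B2, b@B0}
  B2:   IN={a@B2, b@B0}   OUT={a@B2, b@B0}
  B3:   IN={a@B2, b@B0}   OUT={a@B2, b@B3}

Merge at B3: IN[B3] = OUT[B2] = {a@B2, b@B0}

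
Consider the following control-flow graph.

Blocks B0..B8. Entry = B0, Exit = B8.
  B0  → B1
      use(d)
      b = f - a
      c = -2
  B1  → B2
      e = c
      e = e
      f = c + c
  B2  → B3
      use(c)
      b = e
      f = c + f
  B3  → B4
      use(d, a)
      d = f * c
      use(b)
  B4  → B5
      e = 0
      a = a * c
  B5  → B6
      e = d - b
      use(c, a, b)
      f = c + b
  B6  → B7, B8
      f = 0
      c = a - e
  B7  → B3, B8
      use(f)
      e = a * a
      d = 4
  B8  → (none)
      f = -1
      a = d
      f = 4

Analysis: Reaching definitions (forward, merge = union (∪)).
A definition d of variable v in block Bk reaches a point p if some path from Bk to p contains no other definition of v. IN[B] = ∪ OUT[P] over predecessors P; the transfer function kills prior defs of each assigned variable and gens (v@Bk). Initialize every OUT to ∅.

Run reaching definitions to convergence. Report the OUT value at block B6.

Per-block solution:
  B0:  IN={}  OUT={b@B0, c@B0}
  B1:  IN={b@B0, c@B0}  OUT={b@B0, c@B0, e@B1, f@B1}
  B2:  IN={b@B0, c@B0, e@B1, f@B1}  OUT={b@B2, c@B0, e@B1, f@B2}
  B3:  IN={a@B4, b@B2, c@B0, c@B6, d@B7, e@B1, e@B7, f@B2, f@B6}  OUT={a@B4, b@B2, c@B0, c@B6, d@B3, e@B1, e@B7, f@B2, f@B6}
  B4:  IN={a@B4, b@B2, c@B0, c@B6, d@B3, e@B1, e@B7, f@B2, f@B6}  OUT={a@B4, b@B2, c@B0, c@B6, d@B3, e@B4, f@B2, f@B6}
  B5:  IN={a@B4, b@B2, c@B0, c@B6, d@B3, e@B4, f@B2, f@B6}  OUT={a@B4, b@B2, c@B0, c@B6, d@B3, e@B5, f@B5}
  B6:  IN={a@B4, b@B2, c@B0, c@B6, d@B3, e@B5, f@B5}  OUT={a@B4, b@B2, c@B6, d@B3, e@B5, f@B6}
  B7:  IN={a@B4, b@B2, c@B6, d@B3, e@B5, f@B6}  OUT={a@B4, b@B2, c@B6, d@B7, e@B7, f@B6}
  B8:  IN={a@B4, b@B2, c@B6, d@B3, d@B7, e@B5, e@B7, f@B6}  OUT={a@B8, b@B2, c@B6, d@B3, d@B7, e@B5, e@B7, f@B8}

Merge at B6: IN[B6] = OUT[B5] = {a@B4, b@B2, c@B0, c@B6, d@B3, e@B5, f@B5}
Applying B6's transfer function to that IN value gives OUT[B6] (row B6 above).

Answer: {a@B4, b@B2, c@B6, d@B3, e@B5, f@B6}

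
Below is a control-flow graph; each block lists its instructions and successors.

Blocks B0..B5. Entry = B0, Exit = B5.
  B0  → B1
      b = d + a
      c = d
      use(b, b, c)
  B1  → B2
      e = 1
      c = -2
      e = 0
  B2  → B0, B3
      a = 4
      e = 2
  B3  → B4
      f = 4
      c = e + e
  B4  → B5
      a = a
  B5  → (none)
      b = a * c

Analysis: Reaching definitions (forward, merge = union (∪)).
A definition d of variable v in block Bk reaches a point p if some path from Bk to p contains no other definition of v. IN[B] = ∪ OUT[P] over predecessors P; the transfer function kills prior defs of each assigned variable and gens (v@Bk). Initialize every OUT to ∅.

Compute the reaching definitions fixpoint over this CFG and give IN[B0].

Answer: {a@B2, b@B0, c@B1, e@B2}

Derivation:
Fixpoint table:
  B0:  IN={a@B2, b@B0, c@B1, e@B2}  OUT={a@B2, b@B0, c@B0, e@B2}
  B1:  IN={a@B2, b@B0, c@B0, e@B2}  OUT={a@B2, b@B0, c@B1, e@B1}
  B2:  IN={a@B2, b@B0, c@B1, e@B1}  OUT={a@B2, b@B0, c@B1, e@B2}
  B3:  IN={a@B2, b@B0, c@B1, e@B2}  OUT={a@B2, b@B0, c@B3, e@B2, f@B3}
  B4:  IN={a@B2, b@B0, c@B3, e@B2, f@B3}  OUT={a@B4, b@B0, c@B3, e@B2, f@B3}
  B5:  IN={a@B4, b@B0, c@B3, e@B2, f@B3}  OUT={a@B4, b@B5, c@B3, e@B2, f@B3}

Merge at B0 (entry node, so the boundary value {} is joined with the incoming edge(s)): IN[B0] = {} ⊔ OUT[B2] = {a@B2, b@B0, c@B1, e@B2}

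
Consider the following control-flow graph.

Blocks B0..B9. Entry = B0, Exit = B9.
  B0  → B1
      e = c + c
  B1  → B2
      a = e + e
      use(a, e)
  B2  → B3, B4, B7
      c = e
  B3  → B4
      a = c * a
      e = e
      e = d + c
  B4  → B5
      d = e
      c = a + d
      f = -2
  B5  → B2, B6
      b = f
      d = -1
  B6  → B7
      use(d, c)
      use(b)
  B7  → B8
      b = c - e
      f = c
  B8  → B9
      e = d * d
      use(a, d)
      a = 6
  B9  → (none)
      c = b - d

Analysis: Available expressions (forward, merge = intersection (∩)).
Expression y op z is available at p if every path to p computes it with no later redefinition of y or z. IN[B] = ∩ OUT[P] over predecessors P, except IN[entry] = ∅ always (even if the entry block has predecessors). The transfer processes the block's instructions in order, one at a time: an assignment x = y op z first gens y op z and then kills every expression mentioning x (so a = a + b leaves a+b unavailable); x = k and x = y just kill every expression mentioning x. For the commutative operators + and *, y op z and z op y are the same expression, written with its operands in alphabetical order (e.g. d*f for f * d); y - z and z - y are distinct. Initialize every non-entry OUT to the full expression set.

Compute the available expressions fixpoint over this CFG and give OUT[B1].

Converged values:
  B0: | IN={} | OUT={c+c}
  B1: | IN={c+c} | OUT={c+c, e+e}
  B2: | IN={} | OUT={}
  B3: | IN={} | OUT={c+d}
  B4: | IN={} | OUT={a+d}
  B5: | IN={a+d} | OUT={}
  B6: | IN={} | OUT={}
  B7: | IN={} | OUT={c-e}
  B8: | IN={c-e} | OUT={d*d}
  B9: | IN={d*d} | OUT={b-d, d*d}

Merge at B1: IN[B1] = OUT[B0] = {c+c}
Applying B1's transfer function to that IN value gives OUT[B1] (row B1 above).

Answer: {c+c, e+e}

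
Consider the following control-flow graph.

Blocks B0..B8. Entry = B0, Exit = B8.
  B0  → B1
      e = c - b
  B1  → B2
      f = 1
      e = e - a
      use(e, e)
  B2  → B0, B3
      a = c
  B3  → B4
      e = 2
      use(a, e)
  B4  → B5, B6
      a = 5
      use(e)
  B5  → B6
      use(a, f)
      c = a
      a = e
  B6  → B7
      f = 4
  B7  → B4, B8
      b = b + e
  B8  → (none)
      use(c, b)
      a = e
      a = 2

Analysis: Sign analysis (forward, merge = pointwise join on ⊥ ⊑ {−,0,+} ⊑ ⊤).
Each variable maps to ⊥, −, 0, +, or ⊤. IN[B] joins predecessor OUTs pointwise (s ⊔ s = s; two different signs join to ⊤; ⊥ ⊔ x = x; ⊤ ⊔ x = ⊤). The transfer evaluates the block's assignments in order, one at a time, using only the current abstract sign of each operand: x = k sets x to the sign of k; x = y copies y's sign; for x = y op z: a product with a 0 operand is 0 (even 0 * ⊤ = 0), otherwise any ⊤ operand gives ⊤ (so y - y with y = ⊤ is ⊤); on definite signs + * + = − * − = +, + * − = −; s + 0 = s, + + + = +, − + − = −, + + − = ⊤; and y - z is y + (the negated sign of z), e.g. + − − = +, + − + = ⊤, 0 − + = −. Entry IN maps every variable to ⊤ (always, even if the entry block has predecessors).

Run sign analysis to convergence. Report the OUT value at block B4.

Per-block solution:
  B0: | IN=(all ⊤) | OUT=(all ⊤)
  B1: | IN=(all ⊤) | OUT={f:+; rest ⊤}
  B2: | IN={f:+; rest ⊤} | OUT={f:+; rest ⊤}
  B3: | IN={f:+; rest ⊤} | OUT={e:+, f:+; rest ⊤}
  B4: | IN={e:+, f:+; rest ⊤} | OUT={a:+, e:+, f:+; rest ⊤}
  B5: | IN={a:+, e:+, f:+; rest ⊤} | OUT={a:+, c:+, e:+, f:+; rest ⊤}
  B6: | IN={a:+, e:+, f:+; rest ⊤} | OUT={a:+, e:+, f:+; rest ⊤}
  B7: | IN={a:+, e:+, f:+; rest ⊤} | OUT={a:+, e:+, f:+; rest ⊤}
  B8: | IN={a:+, e:+, f:+; rest ⊤} | OUT={a:+, e:+, f:+; rest ⊤}

Merge at B4: IN[B4] = OUT[B3] ⊔ OUT[B7] = {a: ⊤, b: ⊤, c: ⊤, d: ⊤, e: +, f: +}
Applying B4's transfer function to that IN value gives OUT[B4] (row B4 above).

Answer: {a: +, b: ⊤, c: ⊤, d: ⊤, e: +, f: +}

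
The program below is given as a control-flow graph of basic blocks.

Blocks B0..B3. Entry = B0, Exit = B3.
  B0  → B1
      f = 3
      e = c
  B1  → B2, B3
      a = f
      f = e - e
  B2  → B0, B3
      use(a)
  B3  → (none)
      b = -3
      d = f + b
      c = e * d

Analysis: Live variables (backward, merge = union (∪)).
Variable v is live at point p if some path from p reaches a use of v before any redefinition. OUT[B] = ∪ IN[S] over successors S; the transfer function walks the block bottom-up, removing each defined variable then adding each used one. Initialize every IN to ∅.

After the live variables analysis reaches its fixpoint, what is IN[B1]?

Answer: {c, e, f}

Working:
Fixpoint table:
  B0:   IN={c}   OUT={c, e, f}
  B1:   IN={c, e, f}   OUT={a, c, e, f}
  B2:   IN={a, c, e, f}   OUT={c, e, f}
  B3:   IN={e, f}   OUT={}

Merge at B1: OUT[B1] = IN[B2] ⊔ IN[B3] = {a, c, e, f}
Applying B1's transfer function to that OUT value gives IN[B1] (row B1 above).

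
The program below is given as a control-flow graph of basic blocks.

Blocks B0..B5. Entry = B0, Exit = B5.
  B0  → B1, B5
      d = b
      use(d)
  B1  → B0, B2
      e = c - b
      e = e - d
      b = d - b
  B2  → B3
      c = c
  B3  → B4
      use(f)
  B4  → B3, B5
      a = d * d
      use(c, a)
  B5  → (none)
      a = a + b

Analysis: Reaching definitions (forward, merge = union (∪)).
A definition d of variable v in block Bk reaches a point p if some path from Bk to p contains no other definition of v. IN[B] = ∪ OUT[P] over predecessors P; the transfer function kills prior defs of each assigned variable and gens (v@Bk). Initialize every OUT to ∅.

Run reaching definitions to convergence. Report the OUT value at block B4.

Answer: {a@B4, b@B1, c@B2, d@B0, e@B1}

Working:
Converged values:
  B0:  IN={b@B1, d@B0, e@B1}  OUT={b@B1, d@B0, e@B1}
  B1:  IN={b@B1, d@B0, e@B1}  OUT={b@B1, d@B0, e@B1}
  B2:  IN={b@B1, d@B0, e@B1}  OUT={b@B1, c@B2, d@B0, e@B1}
  B3:  IN={a@B4, b@B1, c@B2, d@B0, e@B1}  OUT={a@B4, b@B1, c@B2, d@B0, e@B1}
  B4:  IN={a@B4, b@B1, c@B2, d@B0, e@B1}  OUT={a@B4, b@B1, c@B2, d@B0, e@B1}
  B5:  IN={a@B4, b@B1, c@B2, d@B0, e@B1}  OUT={a@B5, b@B1, c@B2, d@B0, e@B1}

Merge at B4: IN[B4] = OUT[B3] = {a@B4, b@B1, c@B2, d@B0, e@B1}
Applying B4's transfer function to that IN value gives OUT[B4] (row B4 above).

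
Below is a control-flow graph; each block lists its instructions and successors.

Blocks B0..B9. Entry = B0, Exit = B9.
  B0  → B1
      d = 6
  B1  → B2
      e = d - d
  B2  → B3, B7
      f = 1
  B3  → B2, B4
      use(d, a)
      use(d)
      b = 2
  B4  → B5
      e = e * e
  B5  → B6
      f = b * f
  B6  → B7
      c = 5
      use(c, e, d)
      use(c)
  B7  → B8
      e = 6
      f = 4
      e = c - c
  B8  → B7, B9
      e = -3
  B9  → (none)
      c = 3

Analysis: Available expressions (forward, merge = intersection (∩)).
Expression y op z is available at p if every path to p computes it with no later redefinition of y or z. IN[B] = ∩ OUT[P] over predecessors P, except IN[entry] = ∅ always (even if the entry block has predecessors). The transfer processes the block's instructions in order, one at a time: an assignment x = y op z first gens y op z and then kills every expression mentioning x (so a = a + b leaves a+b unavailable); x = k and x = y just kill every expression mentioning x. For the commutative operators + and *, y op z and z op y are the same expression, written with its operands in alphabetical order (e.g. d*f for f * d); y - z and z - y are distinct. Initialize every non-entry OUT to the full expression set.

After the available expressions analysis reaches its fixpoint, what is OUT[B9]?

Answer: {d-d}

Derivation:
Per-block solution:
  B0: | IN={} | OUT={}
  B1: | IN={} | OUT={d-d}
  B2: | IN={d-d} | OUT={d-d}
  B3: | IN={d-d} | OUT={d-d}
  B4: | IN={d-d} | OUT={d-d}
  B5: | IN={d-d} | OUT={d-d}
  B6: | IN={d-d} | OUT={d-d}
  B7: | IN={d-d} | OUT={c-c, d-d}
  B8: | IN={c-c, d-d} | OUT={c-c, d-d}
  B9: | IN={c-c, d-d} | OUT={d-d}

Merge at B9: IN[B9] = OUT[B8] = {c-c, d-d}
Applying B9's transfer function to that IN value gives OUT[B9] (row B9 above).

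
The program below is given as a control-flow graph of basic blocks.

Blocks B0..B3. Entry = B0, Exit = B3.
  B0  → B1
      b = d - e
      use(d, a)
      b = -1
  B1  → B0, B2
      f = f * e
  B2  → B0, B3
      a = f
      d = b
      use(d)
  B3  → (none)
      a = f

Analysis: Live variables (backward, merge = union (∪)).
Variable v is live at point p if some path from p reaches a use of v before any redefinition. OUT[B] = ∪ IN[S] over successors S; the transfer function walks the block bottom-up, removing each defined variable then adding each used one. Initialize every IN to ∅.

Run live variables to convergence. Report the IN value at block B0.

Answer: {a, d, e, f}

Derivation:
Converged values:
  B0:   IN={a, d, e, f}   OUT={a, b, d, e, f}
  B1:   IN={a, b, d, e, f}   OUT={a, b, d, e, f}
  B2:   IN={b, e, f}   OUT={a, d, e, f}
  B3:   IN={f}   OUT={}

Merge at B0: OUT[B0] = IN[B1] = {a, b, d, e, f}
Applying B0's transfer function to that OUT value gives IN[B0] (row B0 above).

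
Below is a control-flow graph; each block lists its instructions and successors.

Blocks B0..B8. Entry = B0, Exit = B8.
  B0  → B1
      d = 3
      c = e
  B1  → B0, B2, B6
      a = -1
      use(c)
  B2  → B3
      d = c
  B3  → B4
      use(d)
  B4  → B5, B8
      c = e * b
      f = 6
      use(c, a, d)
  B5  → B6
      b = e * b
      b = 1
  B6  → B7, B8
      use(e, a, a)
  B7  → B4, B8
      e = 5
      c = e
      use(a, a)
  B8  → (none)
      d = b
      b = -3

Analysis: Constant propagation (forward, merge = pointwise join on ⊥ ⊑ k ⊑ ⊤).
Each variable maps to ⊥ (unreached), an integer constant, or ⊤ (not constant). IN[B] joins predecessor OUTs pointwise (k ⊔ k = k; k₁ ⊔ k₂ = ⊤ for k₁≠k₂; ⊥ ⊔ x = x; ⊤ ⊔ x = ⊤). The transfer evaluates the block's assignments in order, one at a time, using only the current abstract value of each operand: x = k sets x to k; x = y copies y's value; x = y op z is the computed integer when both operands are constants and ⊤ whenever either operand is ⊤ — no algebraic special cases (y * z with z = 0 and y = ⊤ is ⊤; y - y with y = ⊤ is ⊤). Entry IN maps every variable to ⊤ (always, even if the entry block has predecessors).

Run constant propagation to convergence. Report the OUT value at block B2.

Fixpoint table:
  B0: | IN=(all ⊤) | OUT={d:3; rest ⊤}
  B1: | IN={d:3; rest ⊤} | OUT={a:-1, d:3; rest ⊤}
  B2: | IN={a:-1, d:3; rest ⊤} | OUT={a:-1; rest ⊤}
  B3: | IN={a:-1; rest ⊤} | OUT={a:-1; rest ⊤}
  B4: | IN={a:-1; rest ⊤} | OUT={a:-1, f:6; rest ⊤}
  B5: | IN={a:-1, f:6; rest ⊤} | OUT={a:-1, b:1, f:6; rest ⊤}
  B6: | IN={a:-1; rest ⊤} | OUT={a:-1; rest ⊤}
  B7: | IN={a:-1; rest ⊤} | OUT={a:-1, c:5, e:5; rest ⊤}
  B8: | IN={a:-1; rest ⊤} | OUT={a:-1, b:-3; rest ⊤}

Merge at B2: IN[B2] = OUT[B1] = {a: -1, b: ⊤, c: ⊤, d: 3, e: ⊤, f: ⊤}
Applying B2's transfer function to that IN value gives OUT[B2] (row B2 above).

Answer: {a: -1, b: ⊤, c: ⊤, d: ⊤, e: ⊤, f: ⊤}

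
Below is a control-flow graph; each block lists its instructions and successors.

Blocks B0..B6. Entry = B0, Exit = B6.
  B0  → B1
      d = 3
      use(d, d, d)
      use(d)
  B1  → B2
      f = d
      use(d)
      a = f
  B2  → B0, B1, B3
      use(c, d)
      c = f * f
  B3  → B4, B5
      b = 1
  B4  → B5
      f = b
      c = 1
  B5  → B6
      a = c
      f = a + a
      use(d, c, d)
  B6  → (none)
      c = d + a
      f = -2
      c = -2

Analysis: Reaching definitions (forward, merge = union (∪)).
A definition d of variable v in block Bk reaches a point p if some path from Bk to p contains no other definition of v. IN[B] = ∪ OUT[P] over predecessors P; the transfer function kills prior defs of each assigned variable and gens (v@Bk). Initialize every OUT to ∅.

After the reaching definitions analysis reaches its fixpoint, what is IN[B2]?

Answer: {a@B1, c@B2, d@B0, f@B1}

Trace:
Converged values:
  B0: | IN={a@B1, c@B2, d@B0, f@B1} | OUT={a@B1, c@B2, d@B0, f@B1}
  B1: | IN={a@B1, c@B2, d@B0, f@B1} | OUT={a@B1, c@B2, d@B0, f@B1}
  B2: | IN={a@B1, c@B2, d@B0, f@B1} | OUT={a@B1, c@B2, d@B0, f@B1}
  B3: | IN={a@B1, c@B2, d@B0, f@B1} | OUT={a@B1, b@B3, c@B2, d@B0, f@B1}
  B4: | IN={a@B1, b@B3, c@B2, d@B0, f@B1} | OUT={a@B1, b@B3, c@B4, d@B0, f@B4}
  B5: | IN={a@B1, b@B3, c@B2, c@B4, d@B0, f@B1, f@B4} | OUT={a@B5, b@B3, c@B2, c@B4, d@B0, f@B5}
  B6: | IN={a@B5, b@B3, c@B2, c@B4, d@B0, f@B5} | OUT={a@B5, b@B3, c@B6, d@B0, f@B6}

Merge at B2: IN[B2] = OUT[B1] = {a@B1, c@B2, d@B0, f@B1}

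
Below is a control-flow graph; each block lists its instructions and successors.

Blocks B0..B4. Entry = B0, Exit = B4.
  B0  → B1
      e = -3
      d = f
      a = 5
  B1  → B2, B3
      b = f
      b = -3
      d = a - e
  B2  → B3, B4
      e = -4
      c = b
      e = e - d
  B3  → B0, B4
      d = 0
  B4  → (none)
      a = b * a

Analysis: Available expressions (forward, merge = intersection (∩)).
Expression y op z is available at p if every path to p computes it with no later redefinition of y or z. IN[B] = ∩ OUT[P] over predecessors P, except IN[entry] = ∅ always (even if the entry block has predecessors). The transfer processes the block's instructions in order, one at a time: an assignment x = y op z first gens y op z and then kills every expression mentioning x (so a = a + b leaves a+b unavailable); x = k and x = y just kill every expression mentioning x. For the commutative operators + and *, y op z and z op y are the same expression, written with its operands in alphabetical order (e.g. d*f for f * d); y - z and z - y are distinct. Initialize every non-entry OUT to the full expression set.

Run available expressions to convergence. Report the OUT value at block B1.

Answer: {a-e}

Trace:
Per-block solution:
  B0:   IN={}   OUT={}
  B1:   IN={}   OUT={a-e}
  B2:   IN={a-e}   OUT={}
  B3:   IN={}   OUT={}
  B4:   IN={}   OUT={}

Merge at B1: IN[B1] = OUT[B0] = {}
Applying B1's transfer function to that IN value gives OUT[B1] (row B1 above).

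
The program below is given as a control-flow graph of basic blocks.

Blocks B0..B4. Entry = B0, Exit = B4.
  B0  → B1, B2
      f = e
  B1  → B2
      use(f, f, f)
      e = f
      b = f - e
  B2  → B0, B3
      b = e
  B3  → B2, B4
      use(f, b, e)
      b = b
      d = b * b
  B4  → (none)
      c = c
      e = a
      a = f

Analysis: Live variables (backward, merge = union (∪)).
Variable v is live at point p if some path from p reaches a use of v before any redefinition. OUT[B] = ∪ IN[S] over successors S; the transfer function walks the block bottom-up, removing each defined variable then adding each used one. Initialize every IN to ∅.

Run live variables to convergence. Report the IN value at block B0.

Answer: {a, c, e}

Trace:
Per-block solution:
  B0:   IN={a, c, e}   OUT={a, c, e, f}
  B1:   IN={a, c, f}   OUT={a, c, e, f}
  B2:   IN={a, c, e, f}   OUT={a, b, c, e, f}
  B3:   IN={a, b, c, e, f}   OUT={a, c, e, f}
  B4:   IN={a, c, f}   OUT={}

Merge at B0: OUT[B0] = IN[B1] ⊔ IN[B2] = {a, c, e, f}
Applying B0's transfer function to that OUT value gives IN[B0] (row B0 above).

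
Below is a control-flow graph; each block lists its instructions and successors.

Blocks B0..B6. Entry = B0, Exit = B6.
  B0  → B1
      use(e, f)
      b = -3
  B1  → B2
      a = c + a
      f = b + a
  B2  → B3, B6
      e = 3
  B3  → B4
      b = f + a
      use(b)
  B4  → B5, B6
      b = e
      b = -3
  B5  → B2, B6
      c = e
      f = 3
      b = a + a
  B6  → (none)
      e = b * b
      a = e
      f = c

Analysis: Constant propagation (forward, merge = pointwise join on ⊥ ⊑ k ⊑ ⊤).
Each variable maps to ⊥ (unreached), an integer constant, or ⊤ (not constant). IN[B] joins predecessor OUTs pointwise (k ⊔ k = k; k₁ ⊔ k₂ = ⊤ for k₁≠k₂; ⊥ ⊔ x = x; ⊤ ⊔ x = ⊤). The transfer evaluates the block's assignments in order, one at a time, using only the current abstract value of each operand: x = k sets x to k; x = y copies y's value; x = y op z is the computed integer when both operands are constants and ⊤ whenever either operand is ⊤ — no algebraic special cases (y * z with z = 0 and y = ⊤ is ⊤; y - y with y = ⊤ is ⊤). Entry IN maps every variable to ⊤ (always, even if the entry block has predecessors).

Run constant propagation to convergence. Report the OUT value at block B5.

Answer: {a: ⊤, b: ⊤, c: 3, d: ⊤, e: 3, f: 3}

Trace:
Fixpoint table:
  B0: | IN=(all ⊤) | OUT={b:-3; rest ⊤}
  B1: | IN={b:-3; rest ⊤} | OUT={b:-3; rest ⊤}
  B2: | IN=(all ⊤) | OUT={e:3; rest ⊤}
  B3: | IN={e:3; rest ⊤} | OUT={e:3; rest ⊤}
  B4: | IN={e:3; rest ⊤} | OUT={b:-3, e:3; rest ⊤}
  B5: | IN={b:-3, e:3; rest ⊤} | OUT={c:3, e:3, f:3; rest ⊤}
  B6: | IN={e:3; rest ⊤} | OUT=(all ⊤)

Merge at B5: IN[B5] = OUT[B4] = {a: ⊤, b: -3, c: ⊤, d: ⊤, e: 3, f: ⊤}
Applying B5's transfer function to that IN value gives OUT[B5] (row B5 above).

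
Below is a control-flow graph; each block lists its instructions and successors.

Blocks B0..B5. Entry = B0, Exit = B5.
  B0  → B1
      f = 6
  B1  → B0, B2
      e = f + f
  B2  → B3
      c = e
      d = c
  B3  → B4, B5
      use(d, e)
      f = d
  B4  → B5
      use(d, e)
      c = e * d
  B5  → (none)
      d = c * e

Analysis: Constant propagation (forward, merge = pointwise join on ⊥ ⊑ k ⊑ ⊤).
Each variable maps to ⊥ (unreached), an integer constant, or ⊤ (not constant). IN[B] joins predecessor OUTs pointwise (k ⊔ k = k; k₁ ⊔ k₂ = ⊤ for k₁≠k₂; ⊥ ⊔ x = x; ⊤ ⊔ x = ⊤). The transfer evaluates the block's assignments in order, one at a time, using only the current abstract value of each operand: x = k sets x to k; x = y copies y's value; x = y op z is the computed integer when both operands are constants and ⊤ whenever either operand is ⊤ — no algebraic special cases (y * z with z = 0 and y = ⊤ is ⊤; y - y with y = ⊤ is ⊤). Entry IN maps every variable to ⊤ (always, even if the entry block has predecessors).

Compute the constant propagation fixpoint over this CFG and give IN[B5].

Converged values:
  B0:  IN=(all ⊤)  OUT={f:6; rest ⊤}
  B1:  IN={f:6; rest ⊤}  OUT={e:12, f:6; rest ⊤}
  B2:  IN={e:12, f:6; rest ⊤}  OUT={c:12, d:12, e:12, f:6; rest ⊤}
  B3:  IN={c:12, d:12, e:12, f:6; rest ⊤}  OUT={c:12, d:12, e:12, f:12; rest ⊤}
  B4:  IN={c:12, d:12, e:12, f:12; rest ⊤}  OUT={c:144, d:12, e:12, f:12; rest ⊤}
  B5:  IN={d:12, e:12, f:12; rest ⊤}  OUT={e:12, f:12; rest ⊤}

Merge at B5: IN[B5] = OUT[B3] ⊔ OUT[B4] = {a: ⊤, b: ⊤, c: ⊤, d: 12, e: 12, f: 12}

Answer: {a: ⊤, b: ⊤, c: ⊤, d: 12, e: 12, f: 12}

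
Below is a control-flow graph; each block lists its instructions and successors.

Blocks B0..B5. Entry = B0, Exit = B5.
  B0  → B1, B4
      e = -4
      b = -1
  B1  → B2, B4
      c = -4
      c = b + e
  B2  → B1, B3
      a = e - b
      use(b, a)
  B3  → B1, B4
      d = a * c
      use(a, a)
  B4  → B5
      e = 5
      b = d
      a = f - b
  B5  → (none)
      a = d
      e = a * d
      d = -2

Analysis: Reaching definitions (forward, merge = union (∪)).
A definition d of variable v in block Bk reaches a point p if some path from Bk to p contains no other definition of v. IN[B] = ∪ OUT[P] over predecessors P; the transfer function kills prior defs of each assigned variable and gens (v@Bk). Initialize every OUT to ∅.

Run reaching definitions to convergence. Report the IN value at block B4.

Fixpoint table:
  B0:  IN={}  OUT={b@B0, e@B0}
  B1:  IN={a@B2, b@B0, c@B1, d@B3, e@B0}  OUT={a@B2, b@B0, c@B1, d@B3, e@B0}
  B2:  IN={a@B2, b@B0, c@B1, d@B3, e@B0}  OUT={a@B2, b@B0, c@B1, d@B3, e@B0}
  B3:  IN={a@B2, b@B0, c@B1, d@B3, e@B0}  OUT={a@B2, b@B0, c@B1, d@B3, e@B0}
  B4:  IN={a@B2, b@B0, c@B1, d@B3, e@B0}  OUT={a@B4, b@B4, c@B1, d@B3, e@B4}
  B5:  IN={a@B4, b@B4, c@B1, d@B3, e@B4}  OUT={a@B5, b@B4, c@B1, d@B5, e@B5}

Merge at B4: IN[B4] = OUT[B0] ⊔ OUT[B1] ⊔ OUT[B3] = {a@B2, b@B0, c@B1, d@B3, e@B0}

Answer: {a@B2, b@B0, c@B1, d@B3, e@B0}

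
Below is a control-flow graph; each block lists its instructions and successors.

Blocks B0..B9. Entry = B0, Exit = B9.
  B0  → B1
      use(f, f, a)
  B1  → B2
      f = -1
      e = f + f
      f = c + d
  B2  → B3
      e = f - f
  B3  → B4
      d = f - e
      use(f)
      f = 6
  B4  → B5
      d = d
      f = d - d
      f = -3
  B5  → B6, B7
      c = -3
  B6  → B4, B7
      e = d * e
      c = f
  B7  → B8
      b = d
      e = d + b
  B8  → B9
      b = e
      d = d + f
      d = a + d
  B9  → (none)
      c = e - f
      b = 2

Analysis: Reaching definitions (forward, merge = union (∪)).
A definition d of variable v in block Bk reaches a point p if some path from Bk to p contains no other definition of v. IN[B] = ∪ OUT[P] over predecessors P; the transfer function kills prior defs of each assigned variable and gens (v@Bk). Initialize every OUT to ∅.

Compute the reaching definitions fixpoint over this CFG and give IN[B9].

Per-block solution:
  B0:   IN={}   OUT={}
  B1:   IN={}   OUT={e@B1, f@B1}
  B2:   IN={e@B1, f@B1}   OUT={e@B2, f@B1}
  B3:   IN={e@B2, f@B1}   OUT={d@B3, e@B2, f@B3}
  B4:   IN={c@B6, d@B3, d@B4, e@B2, e@B6, f@B3, f@B4}   OUT={c@B6, d@B4, e@B2, e@B6, f@B4}
  B5:   IN={c@B6, d@B4, e@B2, e@B6, f@B4}   OUT={c@B5, d@B4, e@B2, e@B6, f@B4}
  B6:   IN={c@B5, d@B4, e@B2, e@B6, f@B4}   OUT={c@B6, d@B4, e@B6, f@B4}
  B7:   IN={c@B5, c@B6, d@B4, e@B2, e@B6, f@B4}   OUT={b@B7, c@B5, c@B6, d@B4, e@B7, f@B4}
  B8:   IN={b@B7, c@B5, c@B6, d@B4, e@B7, f@B4}   OUT={b@B8, c@B5, c@B6, d@B8, e@B7, f@B4}
  B9:   IN={b@B8, c@B5, c@B6, d@B8, e@B7, f@B4}   OUT={b@B9, c@B9, d@B8, e@B7, f@B4}

Merge at B9: IN[B9] = OUT[B8] = {b@B8, c@B5, c@B6, d@B8, e@B7, f@B4}

Answer: {b@B8, c@B5, c@B6, d@B8, e@B7, f@B4}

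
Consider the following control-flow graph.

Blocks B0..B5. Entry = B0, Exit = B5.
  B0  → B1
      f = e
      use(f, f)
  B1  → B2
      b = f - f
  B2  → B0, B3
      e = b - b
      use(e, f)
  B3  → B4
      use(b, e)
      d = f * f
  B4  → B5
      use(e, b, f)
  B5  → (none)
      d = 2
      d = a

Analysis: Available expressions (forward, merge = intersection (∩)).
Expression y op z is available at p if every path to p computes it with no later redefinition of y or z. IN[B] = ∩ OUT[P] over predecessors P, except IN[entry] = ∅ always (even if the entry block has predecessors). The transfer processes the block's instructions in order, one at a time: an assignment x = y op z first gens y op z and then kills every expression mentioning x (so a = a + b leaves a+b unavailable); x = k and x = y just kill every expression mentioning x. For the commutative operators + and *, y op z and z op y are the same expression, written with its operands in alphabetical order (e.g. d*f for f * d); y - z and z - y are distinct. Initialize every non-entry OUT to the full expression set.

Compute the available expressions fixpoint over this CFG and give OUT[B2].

Converged values:
  B0:   IN={}   OUT={}
  B1:   IN={}   OUT={f-f}
  B2:   IN={f-f}   OUT={b-b, f-f}
  B3:   IN={b-b, f-f}   OUT={b-b, f*f, f-f}
  B4:   IN={b-b, f*f, f-f}   OUT={b-b, f*f, f-f}
  B5:   IN={b-b, f*f, f-f}   OUT={b-b, f*f, f-f}

Merge at B2: IN[B2] = OUT[B1] = {f-f}
Applying B2's transfer function to that IN value gives OUT[B2] (row B2 above).

Answer: {b-b, f-f}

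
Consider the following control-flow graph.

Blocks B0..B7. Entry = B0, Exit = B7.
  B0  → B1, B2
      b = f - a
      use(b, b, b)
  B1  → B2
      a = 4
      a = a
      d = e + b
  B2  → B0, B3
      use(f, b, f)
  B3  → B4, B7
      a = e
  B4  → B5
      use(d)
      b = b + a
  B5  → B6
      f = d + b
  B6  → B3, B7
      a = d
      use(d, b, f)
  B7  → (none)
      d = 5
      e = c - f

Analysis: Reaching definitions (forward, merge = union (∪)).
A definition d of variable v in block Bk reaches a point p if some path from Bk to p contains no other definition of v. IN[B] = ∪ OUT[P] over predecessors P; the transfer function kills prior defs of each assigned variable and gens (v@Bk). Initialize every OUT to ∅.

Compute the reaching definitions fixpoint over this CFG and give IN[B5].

Answer: {a@B3, b@B4, d@B1, f@B5}

Working:
Per-block solution:
  B0:  IN={a@B1, b@B0, d@B1}  OUT={a@B1, b@B0, d@B1}
  B1:  IN={a@B1, b@B0, d@B1}  OUT={a@B1, b@B0, d@B1}
  B2:  IN={a@B1, b@B0, d@B1}  OUT={a@B1, b@B0, d@B1}
  B3:  IN={a@B1, a@B6, b@B0, b@B4, d@B1, f@B5}  OUT={a@B3, b@B0, b@B4, d@B1, f@B5}
  B4:  IN={a@B3, b@B0, b@B4, d@B1, f@B5}  OUT={a@B3, b@B4, d@B1, f@B5}
  B5:  IN={a@B3, b@B4, d@B1, f@B5}  OUT={a@B3, b@B4, d@B1, f@B5}
  B6:  IN={a@B3, b@B4, d@B1, f@B5}  OUT={a@B6, b@B4, d@B1, f@B5}
  B7:  IN={a@B3, a@B6, b@B0, b@B4, d@B1, f@B5}  OUT={a@B3, a@B6, b@B0, b@B4, d@B7, e@B7, f@B5}

Merge at B5: IN[B5] = OUT[B4] = {a@B3, b@B4, d@B1, f@B5}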